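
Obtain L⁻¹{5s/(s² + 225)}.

This is the form c·s/(s² + a²) with a = 15, c = 5. L⁻¹ = 5·cos(15t)

Final answer: 5·cos(15t)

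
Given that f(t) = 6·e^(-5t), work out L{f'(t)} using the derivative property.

f(0) = 6, F(s) = 6/(s+5). L{f'(t)} = s·F(s) - f(0) = 6s/(s+5) - 6 = (6s - 6(s+5))/(s+5) = -30/(s+5)

Final answer: -30/(s+5)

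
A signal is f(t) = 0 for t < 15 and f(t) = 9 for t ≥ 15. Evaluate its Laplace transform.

f(t) = 9·u(t-15). L{u(t-15)} = e^(-15s)/s, so L{f(t)} = 9·e^(-15s)/s

Final answer: 9·e^(-15s)/s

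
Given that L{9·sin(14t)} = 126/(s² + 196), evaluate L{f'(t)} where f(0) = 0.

L{f'(t)} = s·F(s) - f(0) = s·126/(s² + 196) - 0 = 126s/(s² + 196)

Final answer: 126s/(s² + 196)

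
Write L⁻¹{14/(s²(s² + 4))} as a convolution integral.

14/(s²(s² + 4)) = (1/s²)·(14/(s² + 4)) = L{t}·L{7·sin(2t)}. So f(t) = t*(7·sin(2t)) = ∫₀ᵗ 7τ·sin(2(t-τ)) dτ

Final answer: ∫₀ᵗ 7τ·sin(2(t-τ)) dτ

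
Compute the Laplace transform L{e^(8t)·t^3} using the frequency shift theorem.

L{e^(at)·t^n} = n!/(s-a)^(n+1), so L{e^(8t)·t^3} = 6/(s-8)^4

Final answer: 6/(s-8)^4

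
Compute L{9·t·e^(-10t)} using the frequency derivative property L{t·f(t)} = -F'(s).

L{e^(-10t)} = 1/(s+10). By frequency derivative: L{t·e^(-10t)} = -d/ds[1/(s+10)] = -(-1)/(s+10)² = 1/(s+10)². Then L{9·t·e^(-10t)} = 9·1/(s+10)² = 9/(s+10)²

Final answer: 9/(s+10)²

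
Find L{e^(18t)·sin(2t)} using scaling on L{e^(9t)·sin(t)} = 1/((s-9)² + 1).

Scaling with a=2: L{e^(18t)·sin(2t)} = (1/2) · 1/((s/2-9)² + 1). Simplifying: 2/((s-18)² + 4)

Final answer: 2/((s-18)² + 4)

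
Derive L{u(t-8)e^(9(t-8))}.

u(t-a)f(t-a) with f(t)=e^(9t). L{e^(9t)} = 1/(s-9). By time shift: e^(-8s)/(s-9)

Final answer: e^(-8s)/(s-9)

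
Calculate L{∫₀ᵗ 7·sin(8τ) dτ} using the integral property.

L{∫₀ᵗ f(τ)dτ} = F(s)/s with F(s) = 56/(s² + 64), so the result is (56/(s² + 64))/s = 56/(s(s² + 64))

Final answer: 56/(s(s² + 64))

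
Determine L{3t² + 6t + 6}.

L{3t² + 6t + 6} = 3·2/s³ + 6/s² + 6/s = 6/s³ + 6/s² + 6/s

Final answer: 6/s³ + 6/s² + 6/s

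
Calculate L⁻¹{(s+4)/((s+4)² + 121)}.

Using frequency shift: L⁻¹{(s-a)/((s-a)² + b²)} = e^(at)cos(bt). Here a=-4, b=11

Final answer: e^(-4t)·cos(11t)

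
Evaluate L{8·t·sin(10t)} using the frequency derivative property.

L{sin(10t)} = 10/(s² + 100). By L{t·f(t)} = -F'(s): -d/ds[10/(s² + 100)] = -(10)·(-2s)/(s² + 100)² = 20s/(s² + 100)². Then L{8·t·sin(10t)} = 8·20s/(s² + 100)² = 160s/(s² + 100)²

Final answer: 160s/(s² + 100)²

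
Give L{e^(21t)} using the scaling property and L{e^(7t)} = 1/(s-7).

Using L{f(at)} = (1/a)F(s/a) with a=3 and f(t) = e^(7t): L{e^(21t)} = (1/3) · 1/((s/3)-7) = (1/3) · 3/(s-21) = 1/(s-21)

Final answer: 1/(s-21)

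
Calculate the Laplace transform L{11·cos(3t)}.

L{cos(ωt)} = s/(s² + ω²), so L{cos(3t)} = s/(s² + 9). Then L{11·cos(3t)} = 11·s/(s² + 9) = 11s/(s² + 9)

Final answer: 11s/(s² + 9)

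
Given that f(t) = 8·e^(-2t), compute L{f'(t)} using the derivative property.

f(0) = 8, F(s) = 8/(s+2). L{f'(t)} = s·F(s) - f(0) = 8s/(s+2) - 8 = (8s - 8(s+2))/(s+2) = -16/(s+2)

Final answer: -16/(s+2)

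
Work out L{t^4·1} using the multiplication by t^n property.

L{1} = 1/s. d^1/ds^1[1/s] = -1/s². d^2/ds^2[1/s] = 2/s^3. d^3/ds^3[1/s] = -6/s^4. d^4/ds^4[1/s] = 24/s^5. So L{t^4} = (-1)^{4}·24/s^5 = 24/s^5

Final answer: 24/s^5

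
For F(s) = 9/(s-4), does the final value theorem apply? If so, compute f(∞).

sF(s) = 9s/(s-4) has a pole at s = 4 in the right half-plane. Theorem does NOT apply (unstable system; f(t) = 9·e^(4t) grows without bound).

Final answer: Not applicable (unstable)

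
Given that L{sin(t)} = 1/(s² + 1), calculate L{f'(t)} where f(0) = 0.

L{f'(t)} = s·F(s) - f(0) = s·1/(s² + 1) - 0 = s/(s² + 1)

Final answer: s/(s² + 1)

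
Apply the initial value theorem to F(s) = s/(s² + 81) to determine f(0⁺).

f(0⁺) = lim_{s→∞} s·s/(s² + 81) = lim_{s→∞} s²/(s² + 81) = 1

Final answer: 1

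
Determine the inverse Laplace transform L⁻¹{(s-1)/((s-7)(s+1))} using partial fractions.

Using partial fractions, f(t) = (6e^(7t) + 2e^(-t))/8

Final answer: (6e^(7t) + 2e^(-t))/8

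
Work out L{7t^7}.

L{t^n} = n!/s^(n+1). So L{7t^7} = 7·7!/s^8 = 35280/s^8

Final answer: 35280/s^8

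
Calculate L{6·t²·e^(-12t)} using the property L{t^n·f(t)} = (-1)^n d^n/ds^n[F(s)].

L{e^(-12t)} = 1/(s+12). d/ds[1/(s+12)] = -1/(s+12)². d²/ds²[1/(s+12)] = 2/(s+12)³. So L{t²·e^(-12t)} = (-1)² · 2/(s+12)³ = 2/(s+12)³. Then L{6·t²·e^(-12t)} = 6·2/(s+12)³ = 12/(s+12)³

Final answer: 12/(s+12)³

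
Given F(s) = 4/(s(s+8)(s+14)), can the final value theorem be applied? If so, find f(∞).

Poles of sF(s) = 4/((s+8)(s+14)) are at s = -8 and s = -14, both in the left half-plane. Theorem applies. f(∞) = lim_{s→0} sF(s) = 4/(8·14) = 1/28

Final answer: 1/28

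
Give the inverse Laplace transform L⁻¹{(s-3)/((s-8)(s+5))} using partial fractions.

Using partial fractions, f(t) = (5e^(8t) + 8e^(-5t))/13

Final answer: (5e^(8t) + 8e^(-5t))/13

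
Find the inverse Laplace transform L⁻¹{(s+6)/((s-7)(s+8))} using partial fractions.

Using partial fractions, f(t) = (13e^(7t) + 2e^(-8t))/15

Final answer: (13e^(7t) + 2e^(-8t))/15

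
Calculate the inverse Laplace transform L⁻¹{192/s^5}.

L⁻¹{n!/s^(n+1)} = t^n with n=4. So L⁻¹{24/s^5} = t^4, and L⁻¹{192/s^5} = (192/24)·t^4 = 8·t^4

Final answer: 8·t^4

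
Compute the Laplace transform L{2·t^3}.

L{t^n} = n!/s^(n+1), so L{t^3} = 6/s^4. Then L{2·t^3} = 2·6/s^4 = 12/s^4

Final answer: 12/s^4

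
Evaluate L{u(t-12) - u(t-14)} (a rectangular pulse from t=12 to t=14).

L{u(t-a)} = e^(-as)/s. L{u(t-12) - u(t-14)} = (e^(-12s) - e^(-14s))/s

Final answer: (e^(-12s) - e^(-14s))/s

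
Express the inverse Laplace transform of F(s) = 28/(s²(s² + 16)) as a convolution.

28/(s²(s² + 16)) = (1/s²)·(28/(s² + 16)) = L{t}·L{7·sin(4t)}. So f(t) = t*(7·sin(4t)) = ∫₀ᵗ 7τ·sin(4(t-τ)) dτ

Final answer: ∫₀ᵗ 7τ·sin(4(t-τ)) dτ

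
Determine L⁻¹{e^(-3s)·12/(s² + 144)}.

L⁻¹{12/(s² + 144)} = sin(12t). By the time shift theorem, L⁻¹{e^(-as)F(s)} = u(t-a)f(t-a) with a=3, so L⁻¹{e^(-3s)·12/(s² + 144)} = u(t-3)·sin(12(t-3))

Final answer: u(t-3)·sin(12(t-3))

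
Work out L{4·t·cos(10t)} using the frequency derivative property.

L{cos(10t)} = s/(s² + 100). Derivative: d/ds[s/(s² + 100)] = [(s² + 100) - s·2s]/(s² + 100)² = (100 - s²)/(s² + 100)². So L{t·cos(10t)} = -F'(s) = (s² - 100)/(s² + 100)². Then L{4·t·cos(10t)} = 4·(s² - 100)/(s² + 100)²

Final answer: 4·(s² - 100)/(s² + 100)²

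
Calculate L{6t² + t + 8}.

L{6t² + t + 8} = 6·2/s³ + 1/s² + 8/s = 12/s³ + 1/s² + 8/s

Final answer: 12/s³ + 1/s² + 8/s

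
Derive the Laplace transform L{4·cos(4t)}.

L{cos(ωt)} = s/(s² + ω²), so L{cos(4t)} = s/(s² + 16). Then L{4·cos(4t)} = 4·s/(s² + 16) = 4s/(s² + 16)

Final answer: 4s/(s² + 16)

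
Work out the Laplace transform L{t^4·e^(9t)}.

L{t^n·e^(at)} = n!/(s-a)^(n+1), so L{t^4·e^(9t)} = 24/(s-9)^5

Final answer: 24/(s-9)^5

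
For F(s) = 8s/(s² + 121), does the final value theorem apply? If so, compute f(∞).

The final value theorem requires all poles of sF(s) in the left half-plane. sF(s) = 8s²/(s² + 121) has poles at s = ±11i (imaginary axis). Theorem does NOT apply (oscillatory system).

Final answer: Not applicable (oscillatory)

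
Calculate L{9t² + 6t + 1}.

L{9t² + 6t + 1} = 9·2/s³ + 6/s² + 1/s = 18/s³ + 6/s² + 1/s

Final answer: 18/s³ + 6/s² + 1/s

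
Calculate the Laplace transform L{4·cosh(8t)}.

L{cosh(ωt)} = s/(s² - ω²), so L{cosh(8t)} = s/(s² - 64). Then L{4·cosh(8t)} = 4·s/(s² - 64) = 4s/(s² - 64)

Final answer: 4s/(s² - 64)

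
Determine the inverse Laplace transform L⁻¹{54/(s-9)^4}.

L⁻¹{n!/(s-a)^(n+1)} = t^n·e^(at) with n=3, a=9. So L⁻¹{6/(s-9)^4} = t^3·e^(9t), and L⁻¹{54/(s-9)^4} = (54/6)·t^3·e^(9t) = 9·t^3·e^(9t)

Final answer: 9·t^3·e^(9t)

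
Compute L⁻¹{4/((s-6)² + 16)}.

Form: b/((s-a)² + b²) → e^(at)sin(bt). With a=6, b=4

Final answer: e^(6t)·sin(4t)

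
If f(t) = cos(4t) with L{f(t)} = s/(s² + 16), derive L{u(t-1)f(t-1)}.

Time shift theorem: L{u(t-a)f(t-a)} = e^(-as)F(s). Here a=1, F(s) = s/(s² + 16), so L{u(t-1)f(t-1)} = e^(-s)·s/(s² + 16)

Final answer: e^(-s)·s/(s² + 16)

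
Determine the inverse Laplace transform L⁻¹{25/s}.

L⁻¹{c/s} = c, so L⁻¹{25/s} = 25

Final answer: 25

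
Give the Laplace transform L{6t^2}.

L{6t^2} = 6 · L{t^2} = 6 · 2/s^3 = 12/s^3

Final answer: 12/s^3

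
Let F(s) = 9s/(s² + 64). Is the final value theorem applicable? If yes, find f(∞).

The final value theorem requires all poles of sF(s) in the left half-plane. sF(s) = 9s²/(s² + 64) has poles at s = ±8i (imaginary axis). Theorem does NOT apply (oscillatory system).

Final answer: Not applicable (oscillatory)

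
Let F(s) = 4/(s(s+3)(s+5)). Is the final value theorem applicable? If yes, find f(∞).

Poles of sF(s) = 4/((s+3)(s+5)) are at s = -3 and s = -5, both in the left half-plane. Theorem applies. f(∞) = lim_{s→0} sF(s) = 4/(3·5) = 4/15

Final answer: 4/15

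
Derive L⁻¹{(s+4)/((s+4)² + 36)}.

Using frequency shift: L⁻¹{(s-a)/((s-a)² + b²)} = e^(at)cos(bt). Here a=-4, b=6

Final answer: e^(-4t)·cos(6t)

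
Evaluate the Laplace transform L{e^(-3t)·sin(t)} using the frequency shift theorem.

Frequency shift: L{e^(at)f(t)} = F(s-a). L{e^(-3t)·sin(t)} = 1/((s+3)² + 1)

Final answer: 1/((s+3)² + 1)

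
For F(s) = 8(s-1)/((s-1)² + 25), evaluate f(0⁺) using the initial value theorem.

f(0⁺) = lim_{s→∞} sF(s) = lim_{s→∞} 8s(s-1)/((s-1)² + 25) = 8

Final answer: 8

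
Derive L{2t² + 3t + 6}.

L{2t² + 3t + 6} = 2·2/s³ + 3/s² + 6/s = 4/s³ + 3/s² + 6/s

Final answer: 4/s³ + 3/s² + 6/s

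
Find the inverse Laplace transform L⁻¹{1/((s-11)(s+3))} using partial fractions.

Decompose: A/(s-11) + B/(s+3). A = 1/14, B = -1/14. f(t) = (e^(11t) - e^(-3t))/14

Final answer: (e^(11t) - e^(-3t))/14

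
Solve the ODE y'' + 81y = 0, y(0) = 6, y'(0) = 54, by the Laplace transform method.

L{y''} + 81L{y} = 0. s²Y - 6s - 54 + 81Y = 0. Y(s² + 81) = 6s + 54. Y = (6s + 54)/(s² + 81). Inverting: y(t) = 6cos(9t) + 6sin(9t)

Final answer: y(t) = 6cos(9t) + 6sin(9t)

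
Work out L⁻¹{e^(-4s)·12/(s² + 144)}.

L⁻¹{12/(s² + 144)} = sin(12t). By the time shift theorem, L⁻¹{e^(-as)F(s)} = u(t-a)f(t-a) with a=4, so L⁻¹{e^(-4s)·12/(s² + 144)} = u(t-4)·sin(12(t-4))

Final answer: u(t-4)·sin(12(t-4))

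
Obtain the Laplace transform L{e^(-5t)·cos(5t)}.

L{e^(at)·cos(ωt)} = (s-a)/((s-a)² + ω²), so L{e^(-5t)·cos(5t)} = (s+5)/((s+5)² + 25)

Final answer: (s+5)/((s+5)² + 25)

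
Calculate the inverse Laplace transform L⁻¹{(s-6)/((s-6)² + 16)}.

Using frequency shift, L⁻¹{(s-6)/((s-6)² + 16)} = e^(6t)·cos(4t)

Final answer: e^(6t)·cos(4t)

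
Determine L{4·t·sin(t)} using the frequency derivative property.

L{sin(t)} = 1/(s² + 1). By L{t·f(t)} = -F'(s): -d/ds[1/(s² + 1)] = -(1)·(-2s)/(s² + 1)² = 2s/(s² + 1)². Then L{4·t·sin(t)} = 4·2s/(s² + 1)² = 8s/(s² + 1)²

Final answer: 8s/(s² + 1)²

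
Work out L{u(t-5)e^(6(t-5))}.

u(t-a)f(t-a) with f(t)=e^(6t). L{e^(6t)} = 1/(s-6). By time shift: e^(-5s)/(s-6)

Final answer: e^(-5s)/(s-6)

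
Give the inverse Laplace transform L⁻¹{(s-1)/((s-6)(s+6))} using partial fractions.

Using partial fractions, f(t) = (5e^(6t) + 7e^(-6t))/12

Final answer: (5e^(6t) + 7e^(-6t))/12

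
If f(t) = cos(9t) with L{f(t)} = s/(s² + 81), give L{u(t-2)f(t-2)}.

Time shift theorem: L{u(t-a)f(t-a)} = e^(-as)F(s). Here a=2, F(s) = s/(s² + 81), so L{u(t-2)f(t-2)} = e^(-2s)·s/(s² + 81)

Final answer: e^(-2s)·s/(s² + 81)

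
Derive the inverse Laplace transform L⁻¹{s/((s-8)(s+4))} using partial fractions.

Using partial fractions, f(t) = (8e^(8t) + 4e^(-4t))/12

Final answer: (8e^(8t) + 4e^(-4t))/12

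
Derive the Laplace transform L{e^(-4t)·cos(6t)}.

L{e^(at)·cos(ωt)} = (s-a)/((s-a)² + ω²), so L{e^(-4t)·cos(6t)} = (s+4)/((s+4)² + 36)

Final answer: (s+4)/((s+4)² + 36)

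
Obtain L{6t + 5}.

L{6t + 5} = 6·L{t} + 5·L{1} = 6/s² + 5/s

Final answer: 6/s² + 5/s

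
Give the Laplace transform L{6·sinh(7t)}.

L{sinh(ωt)} = ω/(s² - ω²), so L{sinh(7t)} = 7/(s² - 49). Then L{6·sinh(7t)} = 6·7/(s² - 49) = 42/(s² - 49)

Final answer: 42/(s² - 49)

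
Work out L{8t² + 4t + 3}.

L{8t² + 4t + 3} = 8·2/s³ + 4/s² + 3/s = 16/s³ + 4/s² + 3/s

Final answer: 16/s³ + 4/s² + 3/s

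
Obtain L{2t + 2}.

L{2t + 2} = 2·L{t} + 2·L{1} = 2/s² + 2/s

Final answer: 2/s² + 2/s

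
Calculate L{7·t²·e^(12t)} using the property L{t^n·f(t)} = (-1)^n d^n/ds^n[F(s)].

L{e^(12t)} = 1/(s-12). d/ds[1/(s-12)] = -1/(s-12)². d²/ds²[1/(s-12)] = 2/(s-12)³. So L{t²·e^(12t)} = (-1)² · 2/(s-12)³ = 2/(s-12)³. Then L{7·t²·e^(12t)} = 7·2/(s-12)³ = 14/(s-12)³

Final answer: 14/(s-12)³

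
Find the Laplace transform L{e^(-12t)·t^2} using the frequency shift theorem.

L{e^(at)·t^n} = n!/(s-a)^(n+1), so L{e^(-12t)·t^2} = 2/(s+12)^3

Final answer: 2/(s+12)^3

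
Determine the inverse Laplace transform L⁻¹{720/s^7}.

L⁻¹{n!/s^(n+1)} = t^n with n=6. So L⁻¹{720/s^7} = t^6

Final answer: t^6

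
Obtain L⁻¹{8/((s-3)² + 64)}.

Form: b/((s-a)² + b²) → e^(at)sin(bt). With a=3, b=8

Final answer: e^(3t)·sin(8t)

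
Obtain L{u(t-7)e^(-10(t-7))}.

u(t-a)f(t-a) with f(t)=e^(-10t). L{e^(-10t)} = 1/(s+10). By time shift: e^(-7s)/(s+10)

Final answer: e^(-7s)/(s+10)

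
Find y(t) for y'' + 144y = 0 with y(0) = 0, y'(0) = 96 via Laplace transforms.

L{y''} + 144L{y} = 0. s²Y - 0 - 96 + 144Y = 0. Y(s² + 144) = 96. Y = (96)/(s² + 144). Inverting: y(t) = 8sin(12t)

Final answer: y(t) = 8sin(12t)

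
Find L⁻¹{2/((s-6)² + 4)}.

Form: b/((s-a)² + b²) → e^(at)sin(bt). With a=6, b=2

Final answer: e^(6t)·sin(2t)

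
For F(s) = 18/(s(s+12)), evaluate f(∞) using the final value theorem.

f(∞) = lim_{s→0} s·18/(s(s+12)) = lim_{s→0} 18/(s+12) = 18/12 = 3/2

Final answer: 3/2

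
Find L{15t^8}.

L{t^n} = n!/s^(n+1). So L{15t^8} = 15·8!/s^9 = 604800/s^9

Final answer: 604800/s^9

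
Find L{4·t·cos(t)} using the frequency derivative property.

L{cos(t)} = s/(s² + 1). Derivative: d/ds[s/(s² + 1)] = [(s² + 1) - s·2s]/(s² + 1)² = (1 - s²)/(s² + 1)². So L{t·cos(t)} = -F'(s) = (s² - 1)/(s² + 1)². Then L{4·t·cos(t)} = 4·(s² - 1)/(s² + 1)²

Final answer: 4·(s² - 1)/(s² + 1)²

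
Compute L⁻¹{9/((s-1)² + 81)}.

Form: b/((s-a)² + b²) → e^(at)sin(bt). With a=1, b=9

Final answer: e^t·sin(9t)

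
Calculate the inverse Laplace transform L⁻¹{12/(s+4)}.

L⁻¹{1/(s-a)} = e^(at), so L⁻¹{1/(s+4)} = e^(-4t), and L⁻¹{12/(s+4)} = 12·e^(-4t)

Final answer: 12·e^(-4t)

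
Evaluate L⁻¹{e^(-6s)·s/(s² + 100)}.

L⁻¹{s/(s² + 100)} = cos(10t). By the time shift theorem, L⁻¹{e^(-as)F(s)} = u(t-a)f(t-a) with a=6, so L⁻¹{e^(-6s)·s/(s² + 100)} = u(t-6)·cos(10(t-6))

Final answer: u(t-6)·cos(10(t-6))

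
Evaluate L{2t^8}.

L{t^n} = n!/s^(n+1). So L{2t^8} = 2·8!/s^9 = 80640/s^9

Final answer: 80640/s^9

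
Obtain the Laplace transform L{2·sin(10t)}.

L{sin(ωt)} = ω/(s² + ω²), so L{sin(10t)} = 10/(s² + 100). Then L{2·sin(10t)} = 2·10/(s² + 100) = 20/(s² + 100)

Final answer: 20/(s² + 100)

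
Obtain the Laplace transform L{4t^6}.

L{4t^6} = 4 · L{t^6} = 4 · 720/s^7 = 2880/s^7

Final answer: 2880/s^7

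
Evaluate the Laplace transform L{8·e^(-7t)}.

L{e^(at)} = 1/(s-a), so L{e^(-7t)} = 1/(s+7). Then L{8·e^(-7t)} = 8/(s+7)

Final answer: 8/(s+7)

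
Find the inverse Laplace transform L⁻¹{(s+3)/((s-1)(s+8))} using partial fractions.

Using partial fractions, f(t) = (4e^t + 5e^(-8t))/9

Final answer: (4e^t + 5e^(-8t))/9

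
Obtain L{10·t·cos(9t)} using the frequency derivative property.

L{cos(9t)} = s/(s² + 81). Derivative: d/ds[s/(s² + 81)] = [(s² + 81) - s·2s]/(s² + 81)² = (81 - s²)/(s² + 81)². So L{t·cos(9t)} = -F'(s) = (s² - 81)/(s² + 81)². Then L{10·t·cos(9t)} = 10·(s² - 81)/(s² + 81)²

Final answer: 10·(s² - 81)/(s² + 81)²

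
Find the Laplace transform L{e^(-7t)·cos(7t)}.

L{e^(at)·cos(ωt)} = (s-a)/((s-a)² + ω²), so L{e^(-7t)·cos(7t)} = (s+7)/((s+7)² + 49)

Final answer: (s+7)/((s+7)² + 49)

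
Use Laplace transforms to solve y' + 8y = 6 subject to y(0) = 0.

sY + 8Y = 6/s. Y = 6/(s(s+8)). Partial fractions: Y = 3/4/s - 3/4/(s+8)

Final answer: y(t) = 3/4(1 - e^(-8t))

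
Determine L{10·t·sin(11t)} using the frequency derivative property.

L{sin(11t)} = 11/(s² + 121). By L{t·f(t)} = -F'(s): -d/ds[11/(s² + 121)] = -(11)·(-2s)/(s² + 121)² = 22s/(s² + 121)². Then L{10·t·sin(11t)} = 10·22s/(s² + 121)² = 220s/(s² + 121)²

Final answer: 220s/(s² + 121)²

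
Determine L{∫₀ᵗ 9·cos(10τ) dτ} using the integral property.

L{∫₀ᵗ f(τ)dτ} = F(s)/s with F(s) = 9s/(s² + 100), so the result is (9s/(s² + 100))/s = 9/(s² + 100)

Final answer: 9/(s² + 100)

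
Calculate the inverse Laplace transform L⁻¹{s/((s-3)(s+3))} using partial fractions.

Using partial fractions, f(t) = (3e^(3t) + 3e^(-3t))/6

Final answer: (3e^(3t) + 3e^(-3t))/6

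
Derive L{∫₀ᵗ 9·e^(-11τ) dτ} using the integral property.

L{∫₀ᵗ f(τ)dτ} = F(s)/s with F(s) = 9/(s+11), so L{∫₀ᵗ 9·e^(-11τ) dτ} = 9/(s(s+11))

Final answer: 9/(s(s+11))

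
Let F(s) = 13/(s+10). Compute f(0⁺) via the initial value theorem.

f(0⁺) = lim_{s→∞} s·13/(s+10) = lim_{s→∞} 13s/(s+10) = 13

Final answer: 13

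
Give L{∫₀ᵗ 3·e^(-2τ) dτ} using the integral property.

L{∫₀ᵗ f(τ)dτ} = F(s)/s with F(s) = 3/(s+2), so L{∫₀ᵗ 3·e^(-2τ) dτ} = 3/(s(s+2))

Final answer: 3/(s(s+2))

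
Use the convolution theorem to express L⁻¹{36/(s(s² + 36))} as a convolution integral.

36/(s(s² + 36)) = (1/s)·(36/(s² + 36)) = L{1}·L{6·sin(6t)}. So f(t) = 1*(6·sin(6t)) = ∫₀ᵗ 6·sin(6τ) dτ

Final answer: ∫₀ᵗ 6·sin(6τ) dτ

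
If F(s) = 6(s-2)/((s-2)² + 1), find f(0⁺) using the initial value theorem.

f(0⁺) = lim_{s→∞} sF(s) = lim_{s→∞} 6s(s-2)/((s-2)² + 1) = 6

Final answer: 6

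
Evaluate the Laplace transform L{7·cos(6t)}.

L{cos(ωt)} = s/(s² + ω²), so L{cos(6t)} = s/(s² + 36). Then L{7·cos(6t)} = 7·s/(s² + 36) = 7s/(s² + 36)

Final answer: 7s/(s² + 36)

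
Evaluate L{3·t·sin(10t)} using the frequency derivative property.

L{sin(10t)} = 10/(s² + 100). By L{t·f(t)} = -F'(s): -d/ds[10/(s² + 100)] = -(10)·(-2s)/(s² + 100)² = 20s/(s² + 100)². Then L{3·t·sin(10t)} = 3·20s/(s² + 100)² = 60s/(s² + 100)²

Final answer: 60s/(s² + 100)²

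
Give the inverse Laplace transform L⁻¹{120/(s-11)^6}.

L⁻¹{n!/(s-a)^(n+1)} = t^n·e^(at), so L⁻¹{120/(s-11)^6} = t^5·e^(11t)

Final answer: t^5·e^(11t)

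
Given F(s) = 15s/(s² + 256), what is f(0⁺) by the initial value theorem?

f(0⁺) = lim_{s→∞} s·15s/(s² + 256) = lim_{s→∞} 15s²/(s² + 256) = 15

Final answer: 15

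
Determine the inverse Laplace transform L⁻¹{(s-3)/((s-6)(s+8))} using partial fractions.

Using partial fractions, f(t) = (3e^(6t) + 11e^(-8t))/14

Final answer: (3e^(6t) + 11e^(-8t))/14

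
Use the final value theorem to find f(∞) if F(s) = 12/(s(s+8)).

f(∞) = lim_{s→0} s·12/(s(s+8)) = lim_{s→0} 12/(s+8) = 12/8 = 3/2

Final answer: 3/2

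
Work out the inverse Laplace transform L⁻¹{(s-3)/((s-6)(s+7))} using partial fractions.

Using partial fractions, f(t) = (3e^(6t) + 10e^(-7t))/13

Final answer: (3e^(6t) + 10e^(-7t))/13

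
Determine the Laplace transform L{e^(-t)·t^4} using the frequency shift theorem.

L{e^(at)·t^n} = n!/(s-a)^(n+1), so L{e^(-t)·t^4} = 24/(s+1)^5

Final answer: 24/(s+1)^5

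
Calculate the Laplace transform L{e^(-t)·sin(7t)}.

L{e^(at)·sin(ωt)} = ω/((s-a)² + ω²), so L{e^(-t)·sin(7t)} = 7/((s+1)² + 49)

Final answer: 7/((s+1)² + 49)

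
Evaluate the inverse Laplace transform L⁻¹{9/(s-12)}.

L⁻¹{1/(s-a)} = e^(at), so L⁻¹{1/(s-12)} = e^(12t), and L⁻¹{9/(s-12)} = 9·e^(12t)

Final answer: 9·e^(12t)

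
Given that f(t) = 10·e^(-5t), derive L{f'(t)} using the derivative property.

f(0) = 10, F(s) = 10/(s+5). L{f'(t)} = s·F(s) - f(0) = 10s/(s+5) - 10 = (10s - 10(s+5))/(s+5) = -50/(s+5)

Final answer: -50/(s+5)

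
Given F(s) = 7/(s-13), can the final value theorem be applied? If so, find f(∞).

sF(s) = 7s/(s-13) has a pole at s = 13 in the right half-plane. Theorem does NOT apply (unstable system; f(t) = 7·e^(13t) grows without bound).

Final answer: Not applicable (unstable)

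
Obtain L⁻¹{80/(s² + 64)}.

This is the form c·a/(s² + a²) with a = 8, c = 10. L⁻¹ = 10·sin(8t)

Final answer: 10·sin(8t)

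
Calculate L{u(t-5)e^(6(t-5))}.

u(t-a)f(t-a) with f(t)=e^(6t). L{e^(6t)} = 1/(s-6). By time shift: e^(-5s)/(s-6)

Final answer: e^(-5s)/(s-6)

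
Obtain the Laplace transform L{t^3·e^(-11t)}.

L{t^n·e^(at)} = n!/(s-a)^(n+1), so L{t^3·e^(-11t)} = 6/(s+11)^4

Final answer: 6/(s+11)^4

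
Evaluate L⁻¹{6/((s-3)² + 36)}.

Form: b/((s-a)² + b²) → e^(at)sin(bt). With a=3, b=6

Final answer: e^(3t)·sin(6t)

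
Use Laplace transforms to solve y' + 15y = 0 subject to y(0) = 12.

L{y'} + 15L{y} = 0. sY - 12 + 15Y = 0. Y(s+15) = 12. Y = 12/(s+15)

Final answer: y(t) = 12e^(-15t)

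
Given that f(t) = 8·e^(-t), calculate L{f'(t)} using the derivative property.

f(0) = 8, F(s) = 8/(s+1). L{f'(t)} = s·F(s) - f(0) = 8s/(s+1) - 8 = (8s - 8(s+1))/(s+1) = -8/(s+1)

Final answer: -8/(s+1)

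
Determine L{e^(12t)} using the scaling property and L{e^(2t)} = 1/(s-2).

Using L{f(at)} = (1/a)F(s/a) with a=6 and f(t) = e^(2t): L{e^(12t)} = (1/6) · 1/((s/6)-2) = (1/6) · 6/(s-12) = 1/(s-12)

Final answer: 1/(s-12)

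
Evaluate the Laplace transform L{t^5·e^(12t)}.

L{t^n·e^(at)} = n!/(s-a)^(n+1), so L{t^5·e^(12t)} = 120/(s-12)^6

Final answer: 120/(s-12)^6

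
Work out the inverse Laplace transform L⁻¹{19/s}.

L⁻¹{c/s} = c, so L⁻¹{19/s} = 19

Final answer: 19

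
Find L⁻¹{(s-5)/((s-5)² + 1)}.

Using frequency shift: L⁻¹{(s-a)/((s-a)² + b²)} = e^(at)cos(bt). Here a=5, b=1

Final answer: e^(5t)·cos(t)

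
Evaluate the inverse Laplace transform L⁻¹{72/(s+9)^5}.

L⁻¹{n!/(s-a)^(n+1)} = t^n·e^(at) with n=4, a=-9. So L⁻¹{24/(s+9)^5} = t^4·e^(-9t), and L⁻¹{72/(s+9)^5} = (72/24)·t^4·e^(-9t) = 3·t^4·e^(-9t)

Final answer: 3·t^4·e^(-9t)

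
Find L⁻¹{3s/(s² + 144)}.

This is the form c·s/(s² + a²) with a = 12, c = 3. L⁻¹ = 3·cos(12t)

Final answer: 3·cos(12t)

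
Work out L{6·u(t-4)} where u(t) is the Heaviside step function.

L{u(t-a)} = e^(-as)/s. Here a=4, so L{u(t-4)} = e^(-4s)/s, and L{6·u(t-4)} = 6·e^(-4s)/s

Final answer: 6·e^(-4s)/s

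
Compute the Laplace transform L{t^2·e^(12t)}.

L{t^n·e^(at)} = n!/(s-a)^(n+1), so L{t^2·e^(12t)} = 2/(s-12)^3

Final answer: 2/(s-12)^3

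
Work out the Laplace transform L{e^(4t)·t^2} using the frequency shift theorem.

L{e^(at)·t^n} = n!/(s-a)^(n+1), so L{e^(4t)·t^2} = 2/(s-4)^3

Final answer: 2/(s-4)^3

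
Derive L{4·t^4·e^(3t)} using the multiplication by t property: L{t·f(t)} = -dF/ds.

Using L{t^n·e^(at)} = n!/(s-a)^(n+1), L{t^4·e^(3t)} = 24/(s-3)^5, so L{4·t^4·e^(3t)} = 4·24/(s-3)^5 = 96/(s-3)^5

Final answer: 96/(s-3)^5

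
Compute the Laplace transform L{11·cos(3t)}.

L{cos(ωt)} = s/(s² + ω²), so L{cos(3t)} = s/(s² + 9). Then L{11·cos(3t)} = 11·s/(s² + 9) = 11s/(s² + 9)

Final answer: 11s/(s² + 9)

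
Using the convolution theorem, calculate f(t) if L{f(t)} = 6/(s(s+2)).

6/(s(s+2)) = (6/s)·(1/(s+2)) = L{6}·L{e^(-2t)}. By convolution, f(t) = 6*e^(-2t) = ∫₀ᵗ 6·e^(-2τ) dτ = 6·(1 - e^(-2t))/2

Final answer: 6·(1 - e^(-2t))/2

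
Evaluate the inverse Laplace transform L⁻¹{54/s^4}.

L⁻¹{n!/s^(n+1)} = t^n with n=3. So L⁻¹{6/s^4} = t^3, and L⁻¹{54/s^4} = (54/6)·t^3 = 9·t^3

Final answer: 9·t^3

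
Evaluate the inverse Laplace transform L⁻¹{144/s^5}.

L⁻¹{n!/s^(n+1)} = t^n with n=4. So L⁻¹{24/s^5} = t^4, and L⁻¹{144/s^5} = (144/24)·t^4 = 6·t^4

Final answer: 6·t^4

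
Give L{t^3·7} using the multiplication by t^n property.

L{7} = 7/s. d^1/ds^1[1/s] = -1/s². d^2/ds^2[1/s] = 2/s^3. d^3/ds^3[1/s] = -6/s^4. So L{t^3} = (-1)^{3}·-6/s^4 = 6/s^4. Then L{t^3·7} = 7·6/s^4 = 42/s^4

Final answer: 42/s^4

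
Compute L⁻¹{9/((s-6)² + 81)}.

Form: b/((s-a)² + b²) → e^(at)sin(bt). With a=6, b=9

Final answer: e^(6t)·sin(9t)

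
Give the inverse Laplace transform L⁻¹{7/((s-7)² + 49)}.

Using frequency shift, L⁻¹{7/((s-7)² + 49)} = e^(7t)·sin(7t)

Final answer: e^(7t)·sin(7t)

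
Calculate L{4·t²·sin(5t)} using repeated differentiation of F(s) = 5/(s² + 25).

F(s) = 5/(s² + 25). F'(s) = -10s/(s² + 25)². F''(s) = -10(25 - 3s²)/(s² + 25)³ = (30s² - 250)/(s² + 25)³. So L{t²·sin(5t)} = (-1)² F''(s) = (30s² - 250)/(s² + 25)³. Then L{4·t²·sin(5t)} = 4·(30s² - 250)/(s² + 25)³ = (120s² - 1000)/(s² + 25)³

Final answer: (120s² - 1000)/(s² + 25)³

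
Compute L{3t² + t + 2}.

L{3t² + t + 2} = 3·2/s³ + 1/s² + 2/s = 6/s³ + 1/s² + 2/s

Final answer: 6/s³ + 1/s² + 2/s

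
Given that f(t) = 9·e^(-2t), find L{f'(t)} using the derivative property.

f(0) = 9, F(s) = 9/(s+2). L{f'(t)} = s·F(s) - f(0) = 9s/(s+2) - 9 = (9s - 9(s+2))/(s+2) = -18/(s+2)

Final answer: -18/(s+2)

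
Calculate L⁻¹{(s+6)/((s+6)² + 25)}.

Using frequency shift: L⁻¹{(s-a)/((s-a)² + b²)} = e^(at)cos(bt). Here a=-6, b=5

Final answer: e^(-6t)·cos(5t)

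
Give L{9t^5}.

L{t^n} = n!/s^(n+1). So L{9t^5} = 9·5!/s^6 = 1080/s^6

Final answer: 1080/s^6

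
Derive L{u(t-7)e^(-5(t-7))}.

u(t-a)f(t-a) with f(t)=e^(-5t). L{e^(-5t)} = 1/(s+5). By time shift: e^(-7s)/(s+5)

Final answer: e^(-7s)/(s+5)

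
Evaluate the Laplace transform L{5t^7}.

L{5t^7} = 5 · L{t^7} = 5 · 5040/s^8 = 25200/s^8

Final answer: 25200/s^8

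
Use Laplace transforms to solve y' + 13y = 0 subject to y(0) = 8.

L{y'} + 13L{y} = 0. sY - 8 + 13Y = 0. Y(s+13) = 8. Y = 8/(s+13)

Final answer: y(t) = 8e^(-13t)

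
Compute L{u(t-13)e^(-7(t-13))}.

u(t-a)f(t-a) with f(t)=e^(-7t). L{e^(-7t)} = 1/(s+7). By time shift: e^(-13s)/(s+7)

Final answer: e^(-13s)/(s+7)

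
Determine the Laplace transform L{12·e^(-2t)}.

L{e^(at)} = 1/(s-a), so L{e^(-2t)} = 1/(s+2). Then L{12·e^(-2t)} = 12/(s+2)

Final answer: 12/(s+2)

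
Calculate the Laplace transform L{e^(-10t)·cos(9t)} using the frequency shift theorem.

Frequency shift: L{e^(at)f(t)} = F(s-a). L{e^(-10t)·cos(9t)} = (s+10)/((s+10)² + 81)

Final answer: (s+10)/((s+10)² + 81)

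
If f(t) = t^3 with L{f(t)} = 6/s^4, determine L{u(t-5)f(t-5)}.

Time shift theorem: L{u(t-a)f(t-a)} = e^(-as)F(s). Here a=5, F(s) = 6/s^4, so L{u(t-5)f(t-5)} = e^(-5s)·6/s^4

Final answer: e^(-5s)·6/s^4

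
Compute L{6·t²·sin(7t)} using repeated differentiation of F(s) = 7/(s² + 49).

F(s) = 7/(s² + 49). F'(s) = -14s/(s² + 49)². F''(s) = -14(49 - 3s²)/(s² + 49)³ = (42s² - 686)/(s² + 49)³. So L{t²·sin(7t)} = (-1)² F''(s) = (42s² - 686)/(s² + 49)³. Then L{6·t²·sin(7t)} = 6·(42s² - 686)/(s² + 49)³ = (252s² - 4116)/(s² + 49)³

Final answer: (252s² - 4116)/(s² + 49)³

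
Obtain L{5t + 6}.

L{5t + 6} = 5·L{t} + 6·L{1} = 5/s² + 6/s

Final answer: 5/s² + 6/s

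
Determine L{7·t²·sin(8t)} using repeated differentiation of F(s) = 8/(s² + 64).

F(s) = 8/(s² + 64). F'(s) = -16s/(s² + 64)². F''(s) = -16(64 - 3s²)/(s² + 64)³ = (48s² - 1024)/(s² + 64)³. So L{t²·sin(8t)} = (-1)² F''(s) = (48s² - 1024)/(s² + 64)³. Then L{7·t²·sin(8t)} = 7·(48s² - 1024)/(s² + 64)³ = (336s² - 7168)/(s² + 64)³

Final answer: (336s² - 7168)/(s² + 64)³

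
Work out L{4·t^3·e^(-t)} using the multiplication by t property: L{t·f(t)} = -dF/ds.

Using L{t^n·e^(at)} = n!/(s-a)^(n+1), L{t^3·e^(-t)} = 6/(s+1)^4, so L{4·t^3·e^(-t)} = 4·6/(s+1)^4 = 24/(s+1)^4

Final answer: 24/(s+1)^4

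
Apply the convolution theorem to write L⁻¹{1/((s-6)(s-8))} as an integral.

1/((s-6)(s-8)) = (1/(s-6))·(1/(s-8)) = L{e^(6t)}·L{e^(8t)}. So f(t) = e^(6t)*e^(8t) = ∫₀ᵗ e^(6τ)·e^(8(t-τ)) dτ

Final answer: ∫₀ᵗ e^(6τ)·e^(8(t-τ)) dτ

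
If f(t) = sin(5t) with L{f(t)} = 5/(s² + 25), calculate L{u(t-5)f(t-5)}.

Time shift theorem: L{u(t-a)f(t-a)} = e^(-as)F(s). Here a=5, F(s) = 5/(s² + 25), so L{u(t-5)f(t-5)} = e^(-5s)·5/(s² + 25)

Final answer: e^(-5s)·5/(s² + 25)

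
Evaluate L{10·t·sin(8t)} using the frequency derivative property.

L{sin(8t)} = 8/(s² + 64). By L{t·f(t)} = -F'(s): -d/ds[8/(s² + 64)] = -(8)·(-2s)/(s² + 64)² = 16s/(s² + 64)². Then L{10·t·sin(8t)} = 10·16s/(s² + 64)² = 160s/(s² + 64)²

Final answer: 160s/(s² + 64)²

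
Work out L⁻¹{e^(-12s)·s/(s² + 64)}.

L⁻¹{s/(s² + 64)} = cos(8t). By the time shift theorem, L⁻¹{e^(-as)F(s)} = u(t-a)f(t-a) with a=12, so L⁻¹{e^(-12s)·s/(s² + 64)} = u(t-12)·cos(8(t-12))

Final answer: u(t-12)·cos(8(t-12))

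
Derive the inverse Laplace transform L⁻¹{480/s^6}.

L⁻¹{n!/s^(n+1)} = t^n with n=5. So L⁻¹{120/s^6} = t^5, and L⁻¹{480/s^6} = (480/120)·t^5 = 4·t^5

Final answer: 4·t^5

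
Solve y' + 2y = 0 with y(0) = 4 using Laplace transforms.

L{y'} + 2L{y} = 0. sY - 4 + 2Y = 0. Y(s+2) = 4. Y = 4/(s+2)

Final answer: y(t) = 4e^(-2t)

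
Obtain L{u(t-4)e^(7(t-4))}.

u(t-a)f(t-a) with f(t)=e^(7t). L{e^(7t)} = 1/(s-7). By time shift: e^(-4s)/(s-7)

Final answer: e^(-4s)/(s-7)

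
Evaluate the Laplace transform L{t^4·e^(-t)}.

L{t^n·e^(at)} = n!/(s-a)^(n+1), so L{t^4·e^(-t)} = 24/(s+1)^5

Final answer: 24/(s+1)^5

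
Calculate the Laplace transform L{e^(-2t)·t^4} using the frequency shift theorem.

L{e^(at)·t^n} = n!/(s-a)^(n+1), so L{e^(-2t)·t^4} = 24/(s+2)^5

Final answer: 24/(s+2)^5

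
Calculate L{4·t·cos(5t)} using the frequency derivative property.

L{cos(5t)} = s/(s² + 25). Derivative: d/ds[s/(s² + 25)] = [(s² + 25) - s·2s]/(s² + 25)² = (25 - s²)/(s² + 25)². So L{t·cos(5t)} = -F'(s) = (s² - 25)/(s² + 25)². Then L{4·t·cos(5t)} = 4·(s² - 25)/(s² + 25)²

Final answer: 4·(s² - 25)/(s² + 25)²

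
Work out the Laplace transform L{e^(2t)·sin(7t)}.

L{e^(at)·sin(ωt)} = ω/((s-a)² + ω²), so L{e^(2t)·sin(7t)} = 7/((s-2)² + 49)

Final answer: 7/((s-2)² + 49)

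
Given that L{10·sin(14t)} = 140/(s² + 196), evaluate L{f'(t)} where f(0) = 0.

L{f'(t)} = s·F(s) - f(0) = s·140/(s² + 196) - 0 = 140s/(s² + 196)

Final answer: 140s/(s² + 196)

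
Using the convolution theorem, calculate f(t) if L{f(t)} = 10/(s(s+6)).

10/(s(s+6)) = (10/s)·(1/(s+6)) = L{10}·L{e^(-6t)}. By convolution, f(t) = 10*e^(-6t) = ∫₀ᵗ 10·e^(-6τ) dτ = 10·(1 - e^(-6t))/6

Final answer: 10·(1 - e^(-6t))/6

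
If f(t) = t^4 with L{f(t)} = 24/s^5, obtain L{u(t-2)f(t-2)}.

Time shift theorem: L{u(t-a)f(t-a)} = e^(-as)F(s). Here a=2, F(s) = 24/s^5, so L{u(t-2)f(t-2)} = e^(-2s)·24/s^5

Final answer: e^(-2s)·24/s^5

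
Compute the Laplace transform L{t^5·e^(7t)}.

L{t^n·e^(at)} = n!/(s-a)^(n+1), so L{t^5·e^(7t)} = 120/(s-7)^6

Final answer: 120/(s-7)^6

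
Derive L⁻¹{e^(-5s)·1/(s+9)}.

L⁻¹{1/(s+9)} = e^(-9t). By the time shift theorem, L⁻¹{e^(-as)F(s)} = u(t-a)f(t-a) with a=5, so L⁻¹{e^(-5s)·1/(s+9)} = u(t-5)·e^(-9(t-5))

Final answer: u(t-5)·e^(-9(t-5))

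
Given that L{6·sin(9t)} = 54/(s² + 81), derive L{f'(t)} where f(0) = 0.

L{f'(t)} = s·F(s) - f(0) = s·54/(s² + 81) - 0 = 54s/(s² + 81)

Final answer: 54s/(s² + 81)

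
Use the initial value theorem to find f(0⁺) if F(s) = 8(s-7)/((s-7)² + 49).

f(0⁺) = lim_{s→∞} sF(s) = lim_{s→∞} 8s(s-7)/((s-7)² + 49) = 8

Final answer: 8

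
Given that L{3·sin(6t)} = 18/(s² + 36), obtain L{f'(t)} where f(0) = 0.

L{f'(t)} = s·F(s) - f(0) = s·18/(s² + 36) - 0 = 18s/(s² + 36)

Final answer: 18s/(s² + 36)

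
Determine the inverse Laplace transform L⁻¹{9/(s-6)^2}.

L⁻¹{n!/(s-a)^(n+1)} = t^n·e^(at) with n=1, a=6. So L⁻¹{1/(s-6)^2} = t·e^(6t), and L⁻¹{9/(s-6)^2} = (9/1)·t·e^(6t) = 9·t·e^(6t)

Final answer: 9·t·e^(6t)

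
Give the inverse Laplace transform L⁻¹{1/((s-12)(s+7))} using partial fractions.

Decompose: A/(s-12) + B/(s+7). A = 1/19, B = -1/19. f(t) = (e^(12t) - e^(-7t))/19

Final answer: (e^(12t) - e^(-7t))/19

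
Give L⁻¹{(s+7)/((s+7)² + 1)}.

Using frequency shift: L⁻¹{(s-a)/((s-a)² + b²)} = e^(at)cos(bt). Here a=-7, b=1

Final answer: e^(-7t)·cos(t)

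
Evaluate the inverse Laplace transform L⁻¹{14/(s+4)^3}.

L⁻¹{n!/(s-a)^(n+1)} = t^n·e^(at) with n=2, a=-4. So L⁻¹{2/(s+4)^3} = t^2·e^(-4t), and L⁻¹{14/(s+4)^3} = (14/2)·t^2·e^(-4t) = 7·t^2·e^(-4t)

Final answer: 7·t^2·e^(-4t)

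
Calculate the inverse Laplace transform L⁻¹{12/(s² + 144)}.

L⁻¹{12/(s² + 144)} = sin(12t)

Final answer: sin(12t)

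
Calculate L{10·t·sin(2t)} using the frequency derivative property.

L{sin(2t)} = 2/(s² + 4). By L{t·f(t)} = -F'(s): -d/ds[2/(s² + 4)] = -(2)·(-2s)/(s² + 4)² = 4s/(s² + 4)². Then L{10·t·sin(2t)} = 10·4s/(s² + 4)² = 40s/(s² + 4)²

Final answer: 40s/(s² + 4)²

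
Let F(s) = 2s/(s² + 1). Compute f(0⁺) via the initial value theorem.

f(0⁺) = lim_{s→∞} s·2s/(s² + 1) = lim_{s→∞} 2s²/(s² + 1) = 2

Final answer: 2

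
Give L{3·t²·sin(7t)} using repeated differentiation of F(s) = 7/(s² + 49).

F(s) = 7/(s² + 49). F'(s) = -14s/(s² + 49)². F''(s) = -14(49 - 3s²)/(s² + 49)³ = (42s² - 686)/(s² + 49)³. So L{t²·sin(7t)} = (-1)² F''(s) = (42s² - 686)/(s² + 49)³. Then L{3·t²·sin(7t)} = 3·(42s² - 686)/(s² + 49)³ = (126s² - 2058)/(s² + 49)³

Final answer: (126s² - 2058)/(s² + 49)³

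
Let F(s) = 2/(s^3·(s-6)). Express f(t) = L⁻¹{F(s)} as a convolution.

2/(s^3·(s-6)) = (2/s^3)·(1/(s-6)) = L{t^2}·L{e^(6t)}. So f(t) = t^2*e^(6t) = ∫₀ᵗ τ^2·e^(6(t-τ)) dτ

Final answer: ∫₀ᵗ τ^2·e^(6(t-τ)) dτ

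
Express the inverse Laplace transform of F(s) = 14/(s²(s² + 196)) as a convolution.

14/(s²(s² + 196)) = (1/s²)·(14/(s² + 196)) = L{t}·L{sin(14t)}. So f(t) = t*(sin(14t)) = ∫₀ᵗ τ·sin(14(t-τ)) dτ

Final answer: ∫₀ᵗ τ·sin(14(t-τ)) dτ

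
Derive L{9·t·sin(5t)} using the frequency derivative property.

L{sin(5t)} = 5/(s² + 25). By L{t·f(t)} = -F'(s): -d/ds[5/(s² + 25)] = -(5)·(-2s)/(s² + 25)² = 10s/(s² + 25)². Then L{9·t·sin(5t)} = 9·10s/(s² + 25)² = 90s/(s² + 25)²

Final answer: 90s/(s² + 25)²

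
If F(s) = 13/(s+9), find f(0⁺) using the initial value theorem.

f(0⁺) = lim_{s→∞} s·13/(s+9) = lim_{s→∞} 13s/(s+9) = 13

Final answer: 13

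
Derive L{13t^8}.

L{t^n} = n!/s^(n+1). So L{13t^8} = 13·8!/s^9 = 524160/s^9

Final answer: 524160/s^9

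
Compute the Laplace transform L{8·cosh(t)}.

L{cosh(ωt)} = s/(s² - ω²), so L{cosh(t)} = s/(s² - 1). Then L{8·cosh(t)} = 8·s/(s² - 1) = 8s/(s² - 1)

Final answer: 8s/(s² - 1)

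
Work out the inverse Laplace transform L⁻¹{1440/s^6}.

L⁻¹{n!/s^(n+1)} = t^n with n=5. So L⁻¹{120/s^6} = t^5, and L⁻¹{1440/s^6} = (1440/120)·t^5 = 12·t^5

Final answer: 12·t^5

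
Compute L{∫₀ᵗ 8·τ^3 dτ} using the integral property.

L{∫₀ᵗ f(τ)dτ} = F(s)/s with f(t) = 8t^3. F(s) = 48/s^4, so L{∫₀ᵗ 8·τ^3 dτ} = (48/s^4)/s = 48/s^5. (Check: ∫₀ᵗ 8·τ^3 dτ = 8t^4/4.)

Final answer: 48/s^5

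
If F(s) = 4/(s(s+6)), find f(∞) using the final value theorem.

f(∞) = lim_{s→0} s·4/(s(s+6)) = lim_{s→0} 4/(s+6) = 4/6 = 2/3

Final answer: 2/3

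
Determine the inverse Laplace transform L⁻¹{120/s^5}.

L⁻¹{n!/s^(n+1)} = t^n with n=4. So L⁻¹{24/s^5} = t^4, and L⁻¹{120/s^5} = (120/24)·t^4 = 5·t^4

Final answer: 5·t^4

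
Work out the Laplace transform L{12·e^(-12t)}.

L{e^(at)} = 1/(s-a), so L{e^(-12t)} = 1/(s+12). Then L{12·e^(-12t)} = 12/(s+12)

Final answer: 12/(s+12)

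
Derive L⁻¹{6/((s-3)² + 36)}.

Form: b/((s-a)² + b²) → e^(at)sin(bt). With a=3, b=6

Final answer: e^(3t)·sin(6t)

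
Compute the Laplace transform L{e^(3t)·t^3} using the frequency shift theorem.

L{e^(at)·t^n} = n!/(s-a)^(n+1), so L{e^(3t)·t^3} = 6/(s-3)^4

Final answer: 6/(s-3)^4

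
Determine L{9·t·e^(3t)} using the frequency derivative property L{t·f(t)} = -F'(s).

L{e^(3t)} = 1/(s-3). By frequency derivative: L{t·e^(3t)} = -d/ds[1/(s-3)] = -(-1)/(s-3)² = 1/(s-3)². Then L{9·t·e^(3t)} = 9·1/(s-3)² = 9/(s-3)²

Final answer: 9/(s-3)²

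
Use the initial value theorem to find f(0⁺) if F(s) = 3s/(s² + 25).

f(0⁺) = lim_{s→∞} s·3s/(s² + 25) = lim_{s→∞} 3s²/(s² + 25) = 3

Final answer: 3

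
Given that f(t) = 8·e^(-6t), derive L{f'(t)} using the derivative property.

f(0) = 8, F(s) = 8/(s+6). L{f'(t)} = s·F(s) - f(0) = 8s/(s+6) - 8 = (8s - 8(s+6))/(s+6) = -48/(s+6)

Final answer: -48/(s+6)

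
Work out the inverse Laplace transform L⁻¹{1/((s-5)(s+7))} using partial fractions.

Decompose: A/(s-5) + B/(s+7). A = 1/12, B = -1/12. f(t) = (e^(5t) - e^(-7t))/12

Final answer: (e^(5t) - e^(-7t))/12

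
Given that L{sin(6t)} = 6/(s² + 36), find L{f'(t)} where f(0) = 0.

L{f'(t)} = s·F(s) - f(0) = s·6/(s² + 36) - 0 = 6s/(s² + 36)

Final answer: 6s/(s² + 36)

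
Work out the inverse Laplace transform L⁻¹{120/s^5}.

L⁻¹{n!/s^(n+1)} = t^n with n=4. So L⁻¹{24/s^5} = t^4, and L⁻¹{120/s^5} = (120/24)·t^4 = 5·t^4

Final answer: 5·t^4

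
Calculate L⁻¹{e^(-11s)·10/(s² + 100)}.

L⁻¹{10/(s² + 100)} = sin(10t). By the time shift theorem, L⁻¹{e^(-as)F(s)} = u(t-a)f(t-a) with a=11, so L⁻¹{e^(-11s)·10/(s² + 100)} = u(t-11)·sin(10(t-11))

Final answer: u(t-11)·sin(10(t-11))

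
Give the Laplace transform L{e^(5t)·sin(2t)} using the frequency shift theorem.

Frequency shift: L{e^(at)f(t)} = F(s-a). L{e^(5t)·sin(2t)} = 2/((s-5)² + 4)

Final answer: 2/((s-5)² + 4)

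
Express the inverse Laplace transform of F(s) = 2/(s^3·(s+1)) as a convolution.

2/(s^3·(s+1)) = (2/s^3)·(1/(s+1)) = L{t^2}·L{e^(-t)}. So f(t) = t^2*e^(-t) = ∫₀ᵗ τ^2·e^(-(t-τ)) dτ

Final answer: ∫₀ᵗ τ^2·e^(-(t-τ)) dτ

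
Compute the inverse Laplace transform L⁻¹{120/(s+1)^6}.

L⁻¹{n!/(s-a)^(n+1)} = t^n·e^(at), so L⁻¹{120/(s+1)^6} = t^5·e^(-t)

Final answer: t^5·e^(-t)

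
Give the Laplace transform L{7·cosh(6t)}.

L{cosh(ωt)} = s/(s² - ω²), so L{cosh(6t)} = s/(s² - 36). Then L{7·cosh(6t)} = 7·s/(s² - 36) = 7s/(s² - 36)

Final answer: 7s/(s² - 36)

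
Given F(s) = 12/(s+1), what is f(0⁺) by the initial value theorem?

f(0⁺) = lim_{s→∞} s·12/(s+1) = lim_{s→∞} 12s/(s+1) = 12

Final answer: 12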